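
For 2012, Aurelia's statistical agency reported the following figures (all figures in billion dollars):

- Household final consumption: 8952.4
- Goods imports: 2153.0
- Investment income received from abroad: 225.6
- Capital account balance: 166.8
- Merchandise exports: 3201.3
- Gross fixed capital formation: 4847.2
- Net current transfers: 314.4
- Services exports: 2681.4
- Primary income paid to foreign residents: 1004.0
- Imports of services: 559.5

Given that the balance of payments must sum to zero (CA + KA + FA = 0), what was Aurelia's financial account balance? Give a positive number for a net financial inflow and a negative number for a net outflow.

-2873.0

Goods balance = 3201.3 - 2153.0 = 1048.3
Services balance = 2681.4 - 559.5 = 2121.9
Trade balance (goods + services) = 1048.3 + 2121.9 = 3170.2
Net primary income = 225.6 - 1004.0 = -778.4
Net secondary income = 314.4
Current account = 3170.2 + (-778.4) + 314.4 = 2706.2
Financial account = -(2706.2 + 166.8) = -2873.0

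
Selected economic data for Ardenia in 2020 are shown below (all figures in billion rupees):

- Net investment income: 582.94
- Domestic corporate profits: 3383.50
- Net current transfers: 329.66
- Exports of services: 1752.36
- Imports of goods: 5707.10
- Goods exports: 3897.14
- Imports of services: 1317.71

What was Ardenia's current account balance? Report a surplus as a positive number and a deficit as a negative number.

-462.71

Goods balance = 3897.14 - 5707.10 = -1809.96
Services balance = 1752.36 - 1317.71 = 434.65
Trade balance (goods + services) = -1809.96 + 434.65 = -1375.31
Net primary income = 582.94
Net secondary income = 329.66
Current account = -1375.31 + 582.94 + 329.66 = -462.71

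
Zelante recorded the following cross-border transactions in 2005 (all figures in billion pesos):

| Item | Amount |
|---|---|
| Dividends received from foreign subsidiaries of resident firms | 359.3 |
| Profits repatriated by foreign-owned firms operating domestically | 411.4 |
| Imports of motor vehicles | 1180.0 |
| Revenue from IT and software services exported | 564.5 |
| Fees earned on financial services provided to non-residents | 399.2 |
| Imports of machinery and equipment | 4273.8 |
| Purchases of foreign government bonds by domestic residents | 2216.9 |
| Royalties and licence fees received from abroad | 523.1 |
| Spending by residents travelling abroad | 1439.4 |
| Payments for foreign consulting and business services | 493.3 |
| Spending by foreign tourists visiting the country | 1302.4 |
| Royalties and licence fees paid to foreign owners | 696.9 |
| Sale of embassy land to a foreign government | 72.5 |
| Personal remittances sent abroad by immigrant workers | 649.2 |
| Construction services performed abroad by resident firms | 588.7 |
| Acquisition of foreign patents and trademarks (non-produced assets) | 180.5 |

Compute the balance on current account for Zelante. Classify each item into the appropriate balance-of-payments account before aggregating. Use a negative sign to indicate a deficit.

Goods: -1180.0 - 4273.8 = -5453.8
Services: 1302.4 + 399.2 + 564.5 + 523.1 - 493.3 - 1439.4 - 696.9 + 588.7 = 748.3
Primary income: -411.4 + 359.3 = -52.1
Secondary income: -649.2
Current account = (-5453.8) + 748.3 + (-52.1) + (-649.2) = -5406.8
(Excluded from the current account — financial account: purchases of foreign government bonds by domestic residents 2216.9; capital account: sale of embassy land to a foreign government 72.5, acquisition of foreign patents and trademarks (non-produced assets) 180.5.)

-5406.8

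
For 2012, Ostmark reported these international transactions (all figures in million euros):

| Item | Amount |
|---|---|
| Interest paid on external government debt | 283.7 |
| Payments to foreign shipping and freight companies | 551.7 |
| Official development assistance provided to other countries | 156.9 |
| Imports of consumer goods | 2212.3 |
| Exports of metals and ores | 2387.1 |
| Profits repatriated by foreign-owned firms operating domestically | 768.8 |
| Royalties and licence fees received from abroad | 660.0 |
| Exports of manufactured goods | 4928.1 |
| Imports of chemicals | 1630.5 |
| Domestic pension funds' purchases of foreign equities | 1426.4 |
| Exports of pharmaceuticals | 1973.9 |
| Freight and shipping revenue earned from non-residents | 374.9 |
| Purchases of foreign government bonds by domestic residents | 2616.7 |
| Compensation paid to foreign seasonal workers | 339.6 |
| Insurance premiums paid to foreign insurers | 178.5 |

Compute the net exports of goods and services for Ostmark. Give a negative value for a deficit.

5751.0

Goods: -1630.5 + 1973.9 - 2212.3 + 4928.1 + 2387.1 = 5446.3
Services: -178.5 + 660.0 + 374.9 - 551.7 = 304.7
Trade balance = 5446.3 + 304.7 = 5751.0
(Excluded from the trade balance — primary income: interest paid on external government debt 283.7, profits repatriated by foreign-owned firms operating domestically 768.8, compensation paid to foreign seasonal workers 339.6; secondary income: official development assistance provided to other countries 156.9; financial account: domestic pension funds' purchases of foreign equities 1426.4, purchases of foreign government bonds by domestic residents 2616.7.)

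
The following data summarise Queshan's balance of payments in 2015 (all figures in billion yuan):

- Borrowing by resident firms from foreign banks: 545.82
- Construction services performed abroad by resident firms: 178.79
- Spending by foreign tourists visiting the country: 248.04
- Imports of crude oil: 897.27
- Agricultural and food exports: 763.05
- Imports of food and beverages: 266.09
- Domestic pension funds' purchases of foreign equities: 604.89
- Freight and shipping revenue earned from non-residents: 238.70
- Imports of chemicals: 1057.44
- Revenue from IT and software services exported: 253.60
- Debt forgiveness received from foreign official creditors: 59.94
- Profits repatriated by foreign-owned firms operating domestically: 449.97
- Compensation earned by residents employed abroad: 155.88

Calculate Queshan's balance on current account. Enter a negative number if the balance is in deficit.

Goods: -897.27 + 763.05 - 266.09 - 1057.44 = -1457.75
Services: 178.79 + 253.60 + 248.04 + 238.70 = 919.13
Primary income: -449.97 + 155.88 = -294.09
Current account = (-1457.75) + 919.13 + (-294.09) = -832.71
(Excluded from the current account — financial account: borrowing by resident firms from foreign banks 545.82, domestic pension funds' purchases of foreign equities 604.89; capital account: debt forgiveness received from foreign official creditors 59.94.)

-832.71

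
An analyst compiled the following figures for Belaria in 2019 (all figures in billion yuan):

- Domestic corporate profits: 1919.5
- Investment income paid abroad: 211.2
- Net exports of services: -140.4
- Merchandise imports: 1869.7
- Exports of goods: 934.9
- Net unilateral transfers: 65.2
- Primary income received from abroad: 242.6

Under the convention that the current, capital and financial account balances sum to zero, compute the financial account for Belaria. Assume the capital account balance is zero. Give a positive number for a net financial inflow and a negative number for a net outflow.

978.6

Goods balance = 934.9 - 1869.7 = -934.8
Services balance = -140.4
Trade balance (goods + services) = -934.8 + (-140.4) = -1075.2
Net primary income = 242.6 - 211.2 = 31.4
Net secondary income = 65.2
Current account = -1075.2 + 31.4 + 65.2 = -978.6
Financial account = -(-978.6) = 978.6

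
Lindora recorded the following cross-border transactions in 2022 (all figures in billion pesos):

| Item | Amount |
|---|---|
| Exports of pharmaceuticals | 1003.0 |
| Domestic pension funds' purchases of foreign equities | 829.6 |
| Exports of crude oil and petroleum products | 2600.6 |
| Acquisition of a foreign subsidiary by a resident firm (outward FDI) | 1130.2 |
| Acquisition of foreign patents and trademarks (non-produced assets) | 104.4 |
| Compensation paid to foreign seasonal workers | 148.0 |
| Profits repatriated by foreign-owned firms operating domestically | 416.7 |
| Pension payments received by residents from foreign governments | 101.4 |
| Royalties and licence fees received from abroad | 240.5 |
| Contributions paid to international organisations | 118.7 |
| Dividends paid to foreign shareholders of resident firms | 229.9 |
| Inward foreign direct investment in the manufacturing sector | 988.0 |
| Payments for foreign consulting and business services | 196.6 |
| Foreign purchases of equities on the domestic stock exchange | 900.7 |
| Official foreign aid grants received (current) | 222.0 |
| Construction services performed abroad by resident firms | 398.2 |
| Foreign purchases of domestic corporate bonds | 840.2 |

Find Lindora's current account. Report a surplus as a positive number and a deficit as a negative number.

Goods: 2600.6 + 1003.0 = 3603.6
Services: 398.2 - 196.6 + 240.5 = 442.1
Primary income: -416.7 - 229.9 - 148.0 = -794.6
Secondary income: 101.4 - 118.7 + 222.0 = 204.7
Current account = 3603.6 + 442.1 + (-794.6) + 204.7 = 3455.8
(Excluded from the current account — financial account: domestic pension funds' purchases of foreign equities 829.6, acquisition of a foreign subsidiary by a resident firm (outward FDI) 1130.2, inward foreign direct investment in the manufacturing sector 988.0, foreign purchases of equities on the domestic stock exchange 900.7, foreign purchases of domestic corporate bonds 840.2; capital account: acquisition of foreign patents and trademarks (non-produced assets) 104.4.)

3455.8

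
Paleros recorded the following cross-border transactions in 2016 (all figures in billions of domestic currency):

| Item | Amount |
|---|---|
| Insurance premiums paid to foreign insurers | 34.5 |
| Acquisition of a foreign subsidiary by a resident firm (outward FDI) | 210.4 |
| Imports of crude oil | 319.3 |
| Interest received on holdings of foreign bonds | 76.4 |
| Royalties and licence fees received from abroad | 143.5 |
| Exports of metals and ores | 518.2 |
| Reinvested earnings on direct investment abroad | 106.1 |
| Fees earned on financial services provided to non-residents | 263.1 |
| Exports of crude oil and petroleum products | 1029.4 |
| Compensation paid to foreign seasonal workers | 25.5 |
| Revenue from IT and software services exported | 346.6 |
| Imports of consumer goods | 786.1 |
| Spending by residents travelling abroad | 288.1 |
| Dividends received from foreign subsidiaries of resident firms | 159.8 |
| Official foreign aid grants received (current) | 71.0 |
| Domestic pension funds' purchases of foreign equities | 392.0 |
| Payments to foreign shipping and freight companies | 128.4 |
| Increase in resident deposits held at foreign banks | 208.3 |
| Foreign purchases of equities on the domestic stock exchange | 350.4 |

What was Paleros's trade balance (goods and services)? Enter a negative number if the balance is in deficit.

744.4

Goods: -786.1 - 319.3 + 518.2 + 1029.4 = 442.2
Services: 263.1 + 346.6 - 288.1 - 34.5 + 143.5 - 128.4 = 302.2
Trade balance = 442.2 + 302.2 = 744.4
(Excluded from the trade balance — financial account: acquisition of a foreign subsidiary by a resident firm (outward FDI) 210.4, domestic pension funds' purchases of foreign equities 392.0, increase in resident deposits held at foreign banks 208.3, foreign purchases of equities on the domestic stock exchange 350.4; primary income: interest received on holdings of foreign bonds 76.4, reinvested earnings on direct investment abroad 106.1, compensation paid to foreign seasonal workers 25.5, dividends received from foreign subsidiaries of resident firms 159.8; secondary income: official foreign aid grants received (current) 71.0.)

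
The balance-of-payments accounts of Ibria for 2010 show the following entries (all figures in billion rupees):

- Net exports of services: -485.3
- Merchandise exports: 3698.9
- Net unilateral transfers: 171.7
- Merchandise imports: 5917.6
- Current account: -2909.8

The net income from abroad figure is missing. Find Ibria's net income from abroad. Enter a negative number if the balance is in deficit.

Current account = goods balance + services balance + net primary income + net secondary income
Sum of the known components = -2532.3
Net income from abroad = CA - (known components) = -2909.8 - (-2532.3) = -377.5

-377.5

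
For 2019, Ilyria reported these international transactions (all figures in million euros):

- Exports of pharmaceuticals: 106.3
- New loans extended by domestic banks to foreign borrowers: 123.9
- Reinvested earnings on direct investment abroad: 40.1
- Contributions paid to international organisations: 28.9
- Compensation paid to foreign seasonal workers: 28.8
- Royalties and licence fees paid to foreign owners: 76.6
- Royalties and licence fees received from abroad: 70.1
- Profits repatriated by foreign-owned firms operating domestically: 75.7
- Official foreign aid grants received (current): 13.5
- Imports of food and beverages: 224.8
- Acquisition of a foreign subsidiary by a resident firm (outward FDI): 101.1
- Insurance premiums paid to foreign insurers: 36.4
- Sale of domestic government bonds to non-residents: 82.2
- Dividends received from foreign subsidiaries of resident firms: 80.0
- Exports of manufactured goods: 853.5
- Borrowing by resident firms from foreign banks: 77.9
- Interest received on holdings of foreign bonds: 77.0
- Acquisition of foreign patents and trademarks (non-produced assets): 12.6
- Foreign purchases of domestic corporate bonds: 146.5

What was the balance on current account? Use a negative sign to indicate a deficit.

769.3

Goods: 853.5 + 106.3 - 224.8 = 735.0
Services: -76.6 - 36.4 + 70.1 = -42.9
Primary income: 77.0 - 75.7 - 28.8 + 80.0 + 40.1 = 92.6
Secondary income: -28.9 + 13.5 = -15.4
Current account = 735.0 + (-42.9) + 92.6 + (-15.4) = 769.3
(Excluded from the current account — financial account: new loans extended by domestic banks to foreign borrowers 123.9, acquisition of a foreign subsidiary by a resident firm (outward FDI) 101.1, sale of domestic government bonds to non-residents 82.2, borrowing by resident firms from foreign banks 77.9, foreign purchases of domestic corporate bonds 146.5; capital account: acquisition of foreign patents and trademarks (non-produced assets) 12.6.)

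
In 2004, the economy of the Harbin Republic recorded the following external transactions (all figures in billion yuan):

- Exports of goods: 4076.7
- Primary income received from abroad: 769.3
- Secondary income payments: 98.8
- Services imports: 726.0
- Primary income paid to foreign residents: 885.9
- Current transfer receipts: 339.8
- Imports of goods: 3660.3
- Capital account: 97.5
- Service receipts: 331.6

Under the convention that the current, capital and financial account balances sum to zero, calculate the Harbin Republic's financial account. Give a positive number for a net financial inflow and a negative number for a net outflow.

-243.9

Goods balance = 4076.7 - 3660.3 = 416.4
Services balance = 331.6 - 726.0 = -394.4
Trade balance (goods + services) = 416.4 + (-394.4) = 22.0
Net primary income = 769.3 - 885.9 = -116.6
Net secondary income = 339.8 - 98.8 = 241.0
Current account = 22.0 + (-116.6) + 241.0 = 146.4
Financial account = -(146.4 + 97.5) = -243.9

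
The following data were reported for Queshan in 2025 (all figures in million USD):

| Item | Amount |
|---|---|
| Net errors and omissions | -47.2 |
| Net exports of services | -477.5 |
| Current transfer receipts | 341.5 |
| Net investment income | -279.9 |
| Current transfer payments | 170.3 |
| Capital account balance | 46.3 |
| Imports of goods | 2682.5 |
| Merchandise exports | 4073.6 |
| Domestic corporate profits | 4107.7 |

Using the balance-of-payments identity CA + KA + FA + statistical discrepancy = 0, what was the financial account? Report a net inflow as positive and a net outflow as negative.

Goods balance = 4073.6 - 2682.5 = 1391.1
Services balance = -477.5
Trade balance (goods + services) = 1391.1 + (-477.5) = 913.6
Net primary income = -279.9
Net secondary income = 341.5 - 170.3 = 171.2
Current account = 913.6 + (-279.9) + 171.2 = 804.9
Financial account = -(804.9 + 46.3 + (-47.2)) = -804.0

-804.0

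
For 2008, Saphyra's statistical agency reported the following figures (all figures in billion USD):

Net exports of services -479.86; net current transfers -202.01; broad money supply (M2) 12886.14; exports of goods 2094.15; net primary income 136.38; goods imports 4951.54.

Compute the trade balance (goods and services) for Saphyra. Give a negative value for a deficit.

Goods balance = 2094.15 - 4951.54 = -2857.39
Services balance = -479.86
Trade balance (goods + services) = -2857.39 + (-479.86) = -3337.25

-3337.25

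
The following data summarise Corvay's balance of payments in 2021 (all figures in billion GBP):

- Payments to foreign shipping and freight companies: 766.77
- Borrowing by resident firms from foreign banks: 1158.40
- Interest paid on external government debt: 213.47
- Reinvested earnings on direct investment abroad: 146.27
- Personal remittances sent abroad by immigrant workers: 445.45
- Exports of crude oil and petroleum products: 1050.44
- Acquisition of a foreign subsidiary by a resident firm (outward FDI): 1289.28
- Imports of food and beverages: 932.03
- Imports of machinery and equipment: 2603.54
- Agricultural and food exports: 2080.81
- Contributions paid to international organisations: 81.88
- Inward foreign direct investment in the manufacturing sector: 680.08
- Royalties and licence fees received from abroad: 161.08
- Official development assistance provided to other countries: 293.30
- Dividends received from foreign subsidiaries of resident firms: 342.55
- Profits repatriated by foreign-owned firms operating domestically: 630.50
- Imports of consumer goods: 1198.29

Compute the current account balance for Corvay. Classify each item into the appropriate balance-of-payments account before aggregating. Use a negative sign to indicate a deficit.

Goods: 1050.44 - 2603.54 - 932.03 - 1198.29 + 2080.81 = -1602.61
Services: 161.08 - 766.77 = -605.69
Primary income: -630.50 - 213.47 + 342.55 + 146.27 = -355.15
Secondary income: -81.88 - 445.45 - 293.30 = -820.63
Current account = (-1602.61) + (-605.69) + (-355.15) + (-820.63) = -3384.08
(Excluded from the current account — financial account: borrowing by resident firms from foreign banks 1158.40, acquisition of a foreign subsidiary by a resident firm (outward FDI) 1289.28, inward foreign direct investment in the manufacturing sector 680.08.)

-3384.08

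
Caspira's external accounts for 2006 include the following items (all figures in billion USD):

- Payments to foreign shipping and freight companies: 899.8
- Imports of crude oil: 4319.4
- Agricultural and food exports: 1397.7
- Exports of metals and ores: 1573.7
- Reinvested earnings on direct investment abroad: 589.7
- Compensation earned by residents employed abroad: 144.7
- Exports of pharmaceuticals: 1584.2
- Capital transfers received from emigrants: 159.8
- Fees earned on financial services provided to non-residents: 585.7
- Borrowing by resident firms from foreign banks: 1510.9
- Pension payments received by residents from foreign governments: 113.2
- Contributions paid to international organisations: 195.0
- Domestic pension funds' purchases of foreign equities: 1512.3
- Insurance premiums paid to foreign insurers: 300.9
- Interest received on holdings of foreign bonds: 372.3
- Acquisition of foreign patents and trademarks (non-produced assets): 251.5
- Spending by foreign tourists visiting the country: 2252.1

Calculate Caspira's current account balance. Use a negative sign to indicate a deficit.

2898.2

Goods: 1584.2 - 4319.4 + 1573.7 + 1397.7 = 236.2
Services: -899.8 - 300.9 + 585.7 + 2252.1 = 1637.1
Primary income: 144.7 + 589.7 + 372.3 = 1106.7
Secondary income: 113.2 - 195.0 = -81.8
Current account = 236.2 + 1637.1 + 1106.7 + (-81.8) = 2898.2
(Excluded from the current account — capital account: capital transfers received from emigrants 159.8, acquisition of foreign patents and trademarks (non-produced assets) 251.5; financial account: borrowing by resident firms from foreign banks 1510.9, domestic pension funds' purchases of foreign equities 1512.3.)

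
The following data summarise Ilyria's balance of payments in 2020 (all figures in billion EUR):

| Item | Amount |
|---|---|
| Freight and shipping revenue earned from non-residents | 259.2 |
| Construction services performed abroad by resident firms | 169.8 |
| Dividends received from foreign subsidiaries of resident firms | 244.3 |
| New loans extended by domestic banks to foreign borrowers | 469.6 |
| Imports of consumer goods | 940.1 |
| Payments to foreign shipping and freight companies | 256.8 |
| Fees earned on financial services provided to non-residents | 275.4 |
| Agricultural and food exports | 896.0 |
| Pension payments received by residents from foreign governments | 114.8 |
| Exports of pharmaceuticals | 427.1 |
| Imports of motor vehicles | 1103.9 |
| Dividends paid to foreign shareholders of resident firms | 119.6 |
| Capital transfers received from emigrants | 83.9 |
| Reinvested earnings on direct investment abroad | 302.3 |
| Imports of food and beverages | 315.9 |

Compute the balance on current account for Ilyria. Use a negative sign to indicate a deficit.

Goods: 896.0 + 427.1 - 940.1 - 1103.9 - 315.9 = -1036.8
Services: 169.8 + 259.2 - 256.8 + 275.4 = 447.6
Primary income: 302.3 + 244.3 - 119.6 = 427.0
Secondary income: 114.8
Current account = (-1036.8) + 447.6 + 427.0 + 114.8 = -47.4
(Excluded from the current account — financial account: new loans extended by domestic banks to foreign borrowers 469.6; capital account: capital transfers received from emigrants 83.9.)

-47.4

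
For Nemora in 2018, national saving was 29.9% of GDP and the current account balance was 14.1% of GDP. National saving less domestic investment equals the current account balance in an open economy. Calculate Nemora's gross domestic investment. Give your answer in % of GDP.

15.8

I = S - CA = 29.9 - 14.1 = 15.8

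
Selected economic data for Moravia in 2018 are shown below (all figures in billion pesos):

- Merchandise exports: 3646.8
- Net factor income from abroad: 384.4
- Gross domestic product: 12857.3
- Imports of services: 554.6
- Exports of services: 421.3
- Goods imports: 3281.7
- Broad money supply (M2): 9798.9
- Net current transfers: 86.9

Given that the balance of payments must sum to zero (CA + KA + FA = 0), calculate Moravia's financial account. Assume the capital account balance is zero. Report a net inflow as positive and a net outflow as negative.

-703.1

Goods balance = 3646.8 - 3281.7 = 365.1
Services balance = 421.3 - 554.6 = -133.3
Trade balance (goods + services) = 365.1 + (-133.3) = 231.8
Net primary income = 384.4
Net secondary income = 86.9
Current account = 231.8 + 384.4 + 86.9 = 703.1
Financial account = -(703.1) = -703.1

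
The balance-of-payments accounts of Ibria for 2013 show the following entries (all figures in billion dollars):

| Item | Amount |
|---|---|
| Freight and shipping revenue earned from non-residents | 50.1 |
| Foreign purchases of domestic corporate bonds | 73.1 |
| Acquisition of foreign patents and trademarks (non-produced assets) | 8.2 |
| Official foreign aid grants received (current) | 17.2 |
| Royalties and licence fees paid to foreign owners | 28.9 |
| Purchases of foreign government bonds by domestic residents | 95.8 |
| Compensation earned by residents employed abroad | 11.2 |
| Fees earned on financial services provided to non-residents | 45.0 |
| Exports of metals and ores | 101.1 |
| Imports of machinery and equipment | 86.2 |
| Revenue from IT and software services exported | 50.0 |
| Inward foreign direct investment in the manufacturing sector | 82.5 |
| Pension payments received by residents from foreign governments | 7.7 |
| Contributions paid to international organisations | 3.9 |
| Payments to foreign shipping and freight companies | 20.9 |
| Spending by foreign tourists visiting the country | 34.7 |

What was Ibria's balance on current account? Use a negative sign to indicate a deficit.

Goods: 101.1 - 86.2 = 14.9
Services: -28.9 + 34.7 + 45.0 - 20.9 + 50.1 + 50.0 = 130.0
Primary income: 11.2
Secondary income: 17.2 + 7.7 - 3.9 = 21.0
Current account = 14.9 + 130.0 + 11.2 + 21.0 = 177.1
(Excluded from the current account — financial account: foreign purchases of domestic corporate bonds 73.1, purchases of foreign government bonds by domestic residents 95.8, inward foreign direct investment in the manufacturing sector 82.5; capital account: acquisition of foreign patents and trademarks (non-produced assets) 8.2.)

177.1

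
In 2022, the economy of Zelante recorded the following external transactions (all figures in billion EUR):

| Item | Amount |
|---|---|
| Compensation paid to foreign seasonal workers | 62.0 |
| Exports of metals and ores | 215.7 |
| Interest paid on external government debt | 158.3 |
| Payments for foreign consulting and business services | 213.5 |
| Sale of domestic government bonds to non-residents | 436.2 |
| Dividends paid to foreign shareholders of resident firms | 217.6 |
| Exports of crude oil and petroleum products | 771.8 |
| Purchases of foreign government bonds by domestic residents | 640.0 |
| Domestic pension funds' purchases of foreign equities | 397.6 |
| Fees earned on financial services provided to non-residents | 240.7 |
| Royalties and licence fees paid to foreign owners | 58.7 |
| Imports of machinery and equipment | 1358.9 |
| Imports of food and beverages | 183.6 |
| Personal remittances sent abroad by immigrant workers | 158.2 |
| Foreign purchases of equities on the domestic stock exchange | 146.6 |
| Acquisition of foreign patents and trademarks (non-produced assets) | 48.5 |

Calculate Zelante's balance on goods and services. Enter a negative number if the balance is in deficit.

-586.5

Goods: -183.6 + 215.7 - 1358.9 + 771.8 = -555.0
Services: -213.5 + 240.7 - 58.7 = -31.5
Trade balance = -555.0 + (-31.5) = -586.5
(Excluded from the trade balance — primary income: compensation paid to foreign seasonal workers 62.0, interest paid on external government debt 158.3, dividends paid to foreign shareholders of resident firms 217.6; financial account: sale of domestic government bonds to non-residents 436.2, purchases of foreign government bonds by domestic residents 640.0, domestic pension funds' purchases of foreign equities 397.6, foreign purchases of equities on the domestic stock exchange 146.6; secondary income: personal remittances sent abroad by immigrant workers 158.2; capital account: acquisition of foreign patents and trademarks (non-produced assets) 48.5.)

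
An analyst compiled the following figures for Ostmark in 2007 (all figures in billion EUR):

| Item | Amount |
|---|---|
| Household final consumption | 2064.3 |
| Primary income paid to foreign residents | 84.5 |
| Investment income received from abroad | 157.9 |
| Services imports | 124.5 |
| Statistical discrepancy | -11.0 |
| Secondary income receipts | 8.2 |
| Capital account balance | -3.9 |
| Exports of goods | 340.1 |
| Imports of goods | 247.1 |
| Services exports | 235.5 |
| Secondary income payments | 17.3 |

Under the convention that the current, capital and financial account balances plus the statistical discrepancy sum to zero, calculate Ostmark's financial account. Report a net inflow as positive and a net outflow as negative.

-253.4

Goods balance = 340.1 - 247.1 = 93.0
Services balance = 235.5 - 124.5 = 111.0
Trade balance (goods + services) = 93.0 + 111.0 = 204.0
Net primary income = 157.9 - 84.5 = 73.4
Net secondary income = 8.2 - 17.3 = -9.1
Current account = 204.0 + 73.4 + (-9.1) = 268.3
Financial account = -(268.3 + (-3.9) + (-11.0)) = -253.4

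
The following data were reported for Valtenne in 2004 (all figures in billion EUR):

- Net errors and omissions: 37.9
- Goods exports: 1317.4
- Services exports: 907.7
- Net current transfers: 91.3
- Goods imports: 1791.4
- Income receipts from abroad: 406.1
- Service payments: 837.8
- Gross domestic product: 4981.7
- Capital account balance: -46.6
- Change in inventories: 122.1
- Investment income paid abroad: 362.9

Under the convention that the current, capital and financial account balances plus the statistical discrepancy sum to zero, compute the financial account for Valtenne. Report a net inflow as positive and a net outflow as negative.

278.3

Goods balance = 1317.4 - 1791.4 = -474.0
Services balance = 907.7 - 837.8 = 69.9
Trade balance (goods + services) = -474.0 + 69.9 = -404.1
Net primary income = 406.1 - 362.9 = 43.2
Net secondary income = 91.3
Current account = -404.1 + 43.2 + 91.3 = -269.6
Financial account = -(-269.6 + (-46.6) + 37.9) = 278.3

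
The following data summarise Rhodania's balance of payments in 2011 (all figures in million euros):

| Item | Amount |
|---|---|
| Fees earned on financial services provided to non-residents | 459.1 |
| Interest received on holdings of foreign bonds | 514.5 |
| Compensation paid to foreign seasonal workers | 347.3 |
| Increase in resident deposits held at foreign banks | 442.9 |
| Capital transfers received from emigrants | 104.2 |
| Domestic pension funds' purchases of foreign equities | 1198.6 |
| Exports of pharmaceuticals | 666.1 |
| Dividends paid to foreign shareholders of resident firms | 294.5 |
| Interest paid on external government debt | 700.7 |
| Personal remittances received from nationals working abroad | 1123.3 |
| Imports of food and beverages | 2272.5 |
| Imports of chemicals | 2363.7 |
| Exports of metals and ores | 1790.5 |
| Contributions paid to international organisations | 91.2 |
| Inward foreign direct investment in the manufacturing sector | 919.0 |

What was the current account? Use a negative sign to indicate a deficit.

Goods: 1790.5 - 2363.7 - 2272.5 + 666.1 = -2179.6
Services: 459.1
Primary income: -700.7 - 294.5 - 347.3 + 514.5 = -828.0
Secondary income: 1123.3 - 91.2 = 1032.1
Current account = (-2179.6) + 459.1 + (-828.0) + 1032.1 = -1516.4
(Excluded from the current account — financial account: increase in resident deposits held at foreign banks 442.9, domestic pension funds' purchases of foreign equities 1198.6, inward foreign direct investment in the manufacturing sector 919.0; capital account: capital transfers received from emigrants 104.2.)

-1516.4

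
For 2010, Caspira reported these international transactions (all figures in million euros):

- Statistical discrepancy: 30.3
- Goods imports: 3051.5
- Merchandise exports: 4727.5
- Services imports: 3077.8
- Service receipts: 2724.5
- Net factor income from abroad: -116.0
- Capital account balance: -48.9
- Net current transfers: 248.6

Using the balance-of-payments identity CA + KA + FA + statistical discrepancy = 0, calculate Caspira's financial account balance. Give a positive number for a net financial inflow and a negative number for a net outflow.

-1436.7

Goods balance = 4727.5 - 3051.5 = 1676.0
Services balance = 2724.5 - 3077.8 = -353.3
Trade balance (goods + services) = 1676.0 + (-353.3) = 1322.7
Net primary income = -116.0
Net secondary income = 248.6
Current account = 1322.7 + (-116.0) + 248.6 = 1455.3
Financial account = -(1455.3 + (-48.9) + 30.3) = -1436.7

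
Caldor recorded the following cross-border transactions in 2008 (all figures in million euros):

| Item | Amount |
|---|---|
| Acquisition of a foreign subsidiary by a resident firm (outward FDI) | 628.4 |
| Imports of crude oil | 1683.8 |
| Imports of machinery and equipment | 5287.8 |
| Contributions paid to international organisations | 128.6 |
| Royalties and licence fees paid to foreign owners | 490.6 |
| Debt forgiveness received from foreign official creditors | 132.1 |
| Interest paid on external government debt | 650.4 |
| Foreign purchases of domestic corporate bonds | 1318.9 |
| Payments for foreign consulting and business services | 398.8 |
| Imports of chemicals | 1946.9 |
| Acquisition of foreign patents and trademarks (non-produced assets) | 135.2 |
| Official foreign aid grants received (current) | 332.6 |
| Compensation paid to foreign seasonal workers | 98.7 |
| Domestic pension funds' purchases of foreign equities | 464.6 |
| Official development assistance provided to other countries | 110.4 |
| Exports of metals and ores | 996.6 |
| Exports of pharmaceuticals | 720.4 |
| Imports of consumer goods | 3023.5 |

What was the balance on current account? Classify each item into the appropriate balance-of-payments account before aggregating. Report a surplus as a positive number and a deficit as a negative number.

Goods: 720.4 - 3023.5 + 996.6 - 5287.8 - 1683.8 - 1946.9 = -10225.0
Services: -490.6 - 398.8 = -889.4
Primary income: -650.4 - 98.7 = -749.1
Secondary income: -110.4 + 332.6 - 128.6 = 93.6
Current account = (-10225.0) + (-889.4) + (-749.1) + 93.6 = -11769.9
(Excluded from the current account — financial account: acquisition of a foreign subsidiary by a resident firm (outward FDI) 628.4, foreign purchases of domestic corporate bonds 1318.9, domestic pension funds' purchases of foreign equities 464.6; capital account: debt forgiveness received from foreign official creditors 132.1, acquisition of foreign patents and trademarks (non-produced assets) 135.2.)

-11769.9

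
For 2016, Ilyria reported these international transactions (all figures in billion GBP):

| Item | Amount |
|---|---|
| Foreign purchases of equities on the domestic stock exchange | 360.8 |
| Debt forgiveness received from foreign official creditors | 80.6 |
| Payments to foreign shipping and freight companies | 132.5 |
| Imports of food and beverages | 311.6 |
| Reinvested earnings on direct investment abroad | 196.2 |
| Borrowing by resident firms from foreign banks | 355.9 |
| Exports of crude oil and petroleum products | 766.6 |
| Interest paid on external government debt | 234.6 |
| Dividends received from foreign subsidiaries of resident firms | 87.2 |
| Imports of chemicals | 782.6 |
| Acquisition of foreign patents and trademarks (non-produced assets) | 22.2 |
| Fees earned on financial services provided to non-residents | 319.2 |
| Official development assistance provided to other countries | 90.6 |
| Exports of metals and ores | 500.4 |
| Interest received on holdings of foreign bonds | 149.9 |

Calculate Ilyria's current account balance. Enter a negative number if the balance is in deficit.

Goods: 766.6 - 311.6 + 500.4 - 782.6 = 172.8
Services: 319.2 - 132.5 = 186.7
Primary income: -234.6 + 149.9 + 87.2 + 196.2 = 198.7
Secondary income: -90.6
Current account = 172.8 + 186.7 + 198.7 + (-90.6) = 467.6
(Excluded from the current account — financial account: foreign purchases of equities on the domestic stock exchange 360.8, borrowing by resident firms from foreign banks 355.9; capital account: debt forgiveness received from foreign official creditors 80.6, acquisition of foreign patents and trademarks (non-produced assets) 22.2.)

467.6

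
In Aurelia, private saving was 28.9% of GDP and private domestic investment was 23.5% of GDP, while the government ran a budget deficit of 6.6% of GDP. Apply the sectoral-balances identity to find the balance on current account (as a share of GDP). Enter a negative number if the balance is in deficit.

-1.2

By the sectoral-balances identity, CA = (S_private - I) + (T - G).
Private balance = 28.9 - 23.5 = 5.4
Government balance (T - G) = -6.6
CA = 5.4 + (-6.6) = -1.2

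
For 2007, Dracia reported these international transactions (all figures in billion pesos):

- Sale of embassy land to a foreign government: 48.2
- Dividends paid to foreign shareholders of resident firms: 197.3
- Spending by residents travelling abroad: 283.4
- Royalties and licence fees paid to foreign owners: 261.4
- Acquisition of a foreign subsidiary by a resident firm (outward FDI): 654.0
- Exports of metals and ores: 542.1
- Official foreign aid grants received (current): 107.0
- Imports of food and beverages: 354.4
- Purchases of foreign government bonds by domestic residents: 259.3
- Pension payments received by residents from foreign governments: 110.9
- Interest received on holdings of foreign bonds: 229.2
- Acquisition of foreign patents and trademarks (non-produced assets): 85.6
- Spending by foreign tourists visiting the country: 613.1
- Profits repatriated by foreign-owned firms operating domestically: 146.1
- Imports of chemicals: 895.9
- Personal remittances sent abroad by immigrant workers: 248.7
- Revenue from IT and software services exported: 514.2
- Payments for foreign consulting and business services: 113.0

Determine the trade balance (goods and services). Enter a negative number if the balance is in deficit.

-238.7

Goods: -895.9 + 542.1 - 354.4 = -708.2
Services: -283.4 + 514.2 - 261.4 + 613.1 - 113.0 = 469.5
Trade balance = -708.2 + 469.5 = -238.7
(Excluded from the trade balance — capital account: sale of embassy land to a foreign government 48.2, acquisition of foreign patents and trademarks (non-produced assets) 85.6; primary income: dividends paid to foreign shareholders of resident firms 197.3, interest received on holdings of foreign bonds 229.2, profits repatriated by foreign-owned firms operating domestically 146.1; financial account: acquisition of a foreign subsidiary by a resident firm (outward FDI) 654.0, purchases of foreign government bonds by domestic residents 259.3; secondary income: official foreign aid grants received (current) 107.0, pension payments received by residents from foreign governments 110.9, personal remittances sent abroad by immigrant workers 248.7.)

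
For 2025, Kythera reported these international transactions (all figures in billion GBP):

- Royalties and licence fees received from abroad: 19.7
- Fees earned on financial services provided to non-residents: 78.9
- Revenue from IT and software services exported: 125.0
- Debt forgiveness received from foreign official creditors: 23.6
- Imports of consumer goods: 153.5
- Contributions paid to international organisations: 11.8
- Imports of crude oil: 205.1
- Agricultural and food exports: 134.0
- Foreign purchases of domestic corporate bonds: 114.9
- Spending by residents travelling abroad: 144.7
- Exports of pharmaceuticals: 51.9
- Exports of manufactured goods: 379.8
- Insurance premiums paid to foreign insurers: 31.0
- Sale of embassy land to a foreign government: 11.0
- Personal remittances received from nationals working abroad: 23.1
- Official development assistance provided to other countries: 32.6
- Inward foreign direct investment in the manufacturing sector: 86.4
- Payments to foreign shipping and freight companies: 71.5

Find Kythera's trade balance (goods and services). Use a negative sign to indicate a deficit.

Goods: -153.5 + 134.0 + 379.8 - 205.1 + 51.9 = 207.1
Services: 125.0 - 31.0 + 78.9 - 144.7 + 19.7 - 71.5 = -23.6
Trade balance = 207.1 + (-23.6) = 183.5
(Excluded from the trade balance — capital account: debt forgiveness received from foreign official creditors 23.6, sale of embassy land to a foreign government 11.0; secondary income: contributions paid to international organisations 11.8, personal remittances received from nationals working abroad 23.1, official development assistance provided to other countries 32.6; financial account: foreign purchases of domestic corporate bonds 114.9, inward foreign direct investment in the manufacturing sector 86.4.)

183.5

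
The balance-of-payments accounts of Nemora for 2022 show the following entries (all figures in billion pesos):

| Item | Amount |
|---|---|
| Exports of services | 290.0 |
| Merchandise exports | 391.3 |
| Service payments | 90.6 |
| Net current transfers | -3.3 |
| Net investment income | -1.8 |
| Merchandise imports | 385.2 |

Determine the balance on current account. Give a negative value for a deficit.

200.4

Goods balance = 391.3 - 385.2 = 6.1
Services balance = 290.0 - 90.6 = 199.4
Trade balance (goods + services) = 6.1 + 199.4 = 205.5
Net primary income = -1.8
Net secondary income = -3.3
Current account = 205.5 + (-1.8) + (-3.3) = 200.4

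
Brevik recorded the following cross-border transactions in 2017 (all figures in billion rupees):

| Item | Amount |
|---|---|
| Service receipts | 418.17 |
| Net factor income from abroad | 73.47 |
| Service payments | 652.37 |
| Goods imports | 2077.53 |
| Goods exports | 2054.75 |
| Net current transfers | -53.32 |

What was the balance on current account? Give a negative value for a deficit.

Goods balance = 2054.75 - 2077.53 = -22.78
Services balance = 418.17 - 652.37 = -234.20
Trade balance (goods + services) = -22.78 + (-234.20) = -256.98
Net primary income = 73.47
Net secondary income = -53.32
Current account = -256.98 + 73.47 + (-53.32) = -236.83

-236.83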